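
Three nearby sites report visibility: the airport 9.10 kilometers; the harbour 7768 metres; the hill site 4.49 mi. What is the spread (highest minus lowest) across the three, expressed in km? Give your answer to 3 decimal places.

1.874 km

the harbour: 7768 m = 7.76800 km.
the hill site: 4.49 SM = 7.22595 km.
Spread: 9.10000 − 7.22595 = 1.874 km.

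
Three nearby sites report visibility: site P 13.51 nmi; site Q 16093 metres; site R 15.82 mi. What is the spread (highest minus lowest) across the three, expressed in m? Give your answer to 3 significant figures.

9370 m

site P: 13.51 nmi = 25020.52 m.
site R: 15.82 SM = 25459.82 m.
Spread: 25459.82 − 16093.00 = 9370 m.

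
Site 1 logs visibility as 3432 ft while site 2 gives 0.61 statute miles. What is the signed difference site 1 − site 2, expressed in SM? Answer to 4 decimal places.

0.0400 SM

site 1: 3432 ft = 0.650000 SM.
Difference: 0.650000 − 0.610000 = 0.0400 SM.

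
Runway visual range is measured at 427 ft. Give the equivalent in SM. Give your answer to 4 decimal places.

1 ft = 0.000189394 SM, so 427 × 0.000189394 = 0.0809 SM.

0.0809 SM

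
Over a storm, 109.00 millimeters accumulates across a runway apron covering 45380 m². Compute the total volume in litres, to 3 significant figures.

4950000 litres

1 mm over 1 m² is 1 L, so volume = 109 × 45380 = 4946420 L ≈ 4950000 L.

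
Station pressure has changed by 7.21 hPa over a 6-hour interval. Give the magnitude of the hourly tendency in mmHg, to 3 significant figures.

7.21 hPa / 6 h × 0.750062 mmHg/hPa = 0.901 mmHg/h.

0.901 mmHg per hour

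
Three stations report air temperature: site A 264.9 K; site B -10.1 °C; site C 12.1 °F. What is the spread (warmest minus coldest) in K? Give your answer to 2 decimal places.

2.81 K

site A: 264.9 K = -8.250 °C.
site C: 12.1 °F = -11.056 °C.
Spread: (-8.250) − (-11.056) = 2.806 °C.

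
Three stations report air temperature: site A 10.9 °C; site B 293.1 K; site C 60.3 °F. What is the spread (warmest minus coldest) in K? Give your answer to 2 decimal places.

9.05 K

site B: 293.1 K = 19.950 °C.
site C: 60.3 °F = 15.722 °C.
Spread: 19.950 − 10.900 = 9.050 °C.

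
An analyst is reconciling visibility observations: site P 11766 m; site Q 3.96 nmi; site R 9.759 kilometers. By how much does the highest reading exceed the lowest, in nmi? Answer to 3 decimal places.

site P: 11766 m = 6.35313 nmi.
site R: 9.759 km = 5.26944 nmi.
Spread: 6.35313 − 3.96000 = 2.393 nmi.

2.393 nmi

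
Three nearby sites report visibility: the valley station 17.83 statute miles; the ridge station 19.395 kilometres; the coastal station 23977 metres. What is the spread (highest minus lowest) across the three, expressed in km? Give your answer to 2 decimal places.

9.30 km

the valley station: 17.83 SM = 28.6946 km.
the coastal station: 23977 m = 23.9770 km.
Spread: 28.6946 − 19.3950 = 9.30 km.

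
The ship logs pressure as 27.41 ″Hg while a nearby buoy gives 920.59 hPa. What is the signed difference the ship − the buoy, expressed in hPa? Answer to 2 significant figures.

the ship: 27.41 inHg = 928.209 hPa.
Difference: 928.209 − 920.590 = 7.6 hPa.

7.6 hPa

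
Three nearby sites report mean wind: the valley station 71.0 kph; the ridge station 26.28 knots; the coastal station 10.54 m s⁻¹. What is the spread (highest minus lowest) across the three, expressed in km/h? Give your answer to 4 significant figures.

the ridge station: 26.28 kt = 48.6706 km/h.
the coastal station: 10.54 m/s = 37.9440 km/h.
Spread: 71.0000 − 37.9440 = 33.06 km/h.

33.06 km/h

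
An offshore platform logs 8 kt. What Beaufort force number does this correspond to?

8 kt lies in the Beaufort 3 band (gentle breeze, 7–10 kt).

Beaufort force 3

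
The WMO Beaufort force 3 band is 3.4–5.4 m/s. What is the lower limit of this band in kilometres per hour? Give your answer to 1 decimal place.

3.4–5.4 m/s × 3.6 = 12.2–19.4 km/h.

12.2 km/h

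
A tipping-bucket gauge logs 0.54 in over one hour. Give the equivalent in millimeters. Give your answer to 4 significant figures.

13.72 mm

1 in = 25.4 mm, so 0.54 × 25.4 = 13.72 mm.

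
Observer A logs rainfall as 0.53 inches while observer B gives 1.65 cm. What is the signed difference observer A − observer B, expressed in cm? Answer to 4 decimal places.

observer A: 0.53 in = 1.346200 cm.
Difference: 1.346200 − 1.650000 = -0.3038 cm.

-0.3038 cm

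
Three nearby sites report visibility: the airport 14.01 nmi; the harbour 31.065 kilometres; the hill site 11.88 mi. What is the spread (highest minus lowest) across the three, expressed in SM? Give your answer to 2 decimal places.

7.42 SM

the airport: 14.01 nmi = 16.1224 SM.
the harbour: 31.065 km = 19.3029 SM.
Spread: 19.3029 − 11.8800 = 7.42 SM.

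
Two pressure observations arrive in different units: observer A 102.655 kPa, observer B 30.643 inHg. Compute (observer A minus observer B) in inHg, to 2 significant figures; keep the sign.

-0.33 inHg

observer A: 102.655 kPa = 30.3140 inHg.
Difference: 30.3140 − 30.6430 = -0.33 inHg.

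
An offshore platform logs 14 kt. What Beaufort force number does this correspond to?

14 kt lies in the Beaufort 4 band (moderate breeze, 11–16 kt).

Beaufort force 4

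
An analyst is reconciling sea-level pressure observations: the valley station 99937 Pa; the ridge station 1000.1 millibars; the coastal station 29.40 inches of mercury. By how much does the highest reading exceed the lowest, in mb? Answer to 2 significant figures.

the valley station: 99937 Pa = 999.370 mb.
the coastal station: 29.40 inHg = 995.598 mb.
Spread: 1000.100 − 995.598 = 4.5 mb.

4.5 mb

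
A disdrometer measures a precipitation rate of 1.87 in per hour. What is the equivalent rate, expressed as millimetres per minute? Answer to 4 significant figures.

0.7916 mm/minute

1.87 in/hour × 25.4 mm/in × 0.0166667 hour/minute = 0.7916 mm/minute.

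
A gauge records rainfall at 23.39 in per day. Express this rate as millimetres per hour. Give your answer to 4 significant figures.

23.39 in/day × 25.4 mm/in × 0.0416667 day/hour = 24.75 mm/hour.

24.75 mm/hour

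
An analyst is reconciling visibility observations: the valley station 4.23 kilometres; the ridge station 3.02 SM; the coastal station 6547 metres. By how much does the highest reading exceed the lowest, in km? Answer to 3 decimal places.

2.317 km

the ridge station: 3.02 SM = 4.86022 km.
the coastal station: 6547 m = 6.54700 km.
Spread: 6.54700 − 4.23000 = 2.317 km.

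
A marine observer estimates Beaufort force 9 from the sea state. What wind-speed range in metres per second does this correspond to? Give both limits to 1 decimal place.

Beaufort 9 (strong gale) spans 20.8–24.4 m/s.

20.8 to 24.4 m/s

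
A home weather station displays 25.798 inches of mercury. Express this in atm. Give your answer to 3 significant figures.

1 inHg = 0.0334211 atm, so 25.798 × 0.0334211 = 0.862 atm.

0.862 atm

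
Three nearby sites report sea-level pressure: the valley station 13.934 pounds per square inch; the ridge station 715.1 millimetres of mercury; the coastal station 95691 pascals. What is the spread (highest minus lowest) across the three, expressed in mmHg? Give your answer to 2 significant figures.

the valley station: 13.934 psi = 720.596 mmHg.
the coastal station: 95691 Pa = 717.741 mmHg.
Spread: 720.596 − 715.100 = 5.5 mmHg.

5.5 mmHg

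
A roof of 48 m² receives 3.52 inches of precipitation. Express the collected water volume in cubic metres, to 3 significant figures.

Depth: 3.52 in × 25.4 = 89.408 mm.
1 mm over 1 m² is 1 L, so volume = 89.408 × 48 = 4291.584 L = 4.29 m³.

4.29 cubic metres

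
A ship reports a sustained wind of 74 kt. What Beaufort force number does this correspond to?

74 kt lies in the Beaufort 12 band (hurricane force, ≥64 kt).

Beaufort force 12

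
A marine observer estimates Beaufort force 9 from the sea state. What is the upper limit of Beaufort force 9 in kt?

Beaufort 9 (strong gale) spans 41–47 knots.

47 kt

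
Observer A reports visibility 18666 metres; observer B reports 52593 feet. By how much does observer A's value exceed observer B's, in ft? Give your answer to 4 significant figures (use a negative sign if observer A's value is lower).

observer A: 18666 m = 61240.16 ft.
Difference: 61240.16 − 52593.00 = 8647 ft.

8647 ft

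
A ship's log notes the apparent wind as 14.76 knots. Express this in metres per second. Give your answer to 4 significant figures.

1 kt = 0.514444 m/s, so 14.76 × 0.514444 = 7.593 m/s.

7.593 m/s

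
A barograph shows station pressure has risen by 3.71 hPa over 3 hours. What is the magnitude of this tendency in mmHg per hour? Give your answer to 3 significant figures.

0.928 mmHg per hour

3.71 hPa / 3 h × 0.750062 mmHg/hPa = 0.928 mmHg/h.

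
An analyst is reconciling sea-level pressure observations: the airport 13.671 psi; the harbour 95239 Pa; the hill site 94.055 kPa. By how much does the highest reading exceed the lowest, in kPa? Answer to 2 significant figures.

1.2 kPa

the airport: 13.671 psi = 94.258 kPa.
the harbour: 95239 Pa = 95.239 kPa.
Spread: 95.239 − 94.055 = 1.2 kPa.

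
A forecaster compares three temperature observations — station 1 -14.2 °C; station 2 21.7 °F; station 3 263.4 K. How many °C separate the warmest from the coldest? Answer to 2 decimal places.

station 2: 21.7 °F = -5.722 °C.
station 3: 263.4 K = -9.750 °C.
Spread: (-5.722) − (-14.200) = 8.478 °C.

8.48 °C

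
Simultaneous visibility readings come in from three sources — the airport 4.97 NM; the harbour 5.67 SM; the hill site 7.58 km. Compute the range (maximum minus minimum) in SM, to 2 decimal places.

1.01 SM

the airport: 4.97 nmi = 5.7194 SM.
the hill site: 7.58 km = 4.7100 SM.
Spread: 5.7194 − 4.7100 = 1.01 SM.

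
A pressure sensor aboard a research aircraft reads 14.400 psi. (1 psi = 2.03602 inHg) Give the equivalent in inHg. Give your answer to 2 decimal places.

1 psi = 2.03602 inHg, so 14.400 × 2.03602 = 29.32 inHg.

29.32 inHg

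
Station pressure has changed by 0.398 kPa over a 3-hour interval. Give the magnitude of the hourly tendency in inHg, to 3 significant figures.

0.398 kPa / 3 h × 0.2953 inHg/kPa = 0.0392 inHg/h.

0.0392 inHg per hour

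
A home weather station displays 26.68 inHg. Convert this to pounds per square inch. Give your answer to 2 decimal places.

13.10 psi

1 inHg = 0.491154 psi, so 26.68 × 0.491154 = 13.10 psi.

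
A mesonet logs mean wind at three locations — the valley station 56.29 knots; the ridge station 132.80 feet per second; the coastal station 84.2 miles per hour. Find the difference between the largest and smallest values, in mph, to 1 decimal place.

25.8 mph

the valley station: 56.29 kt = 64.777 mph.
the ridge station: 132.80 ft/s = 90.545 mph.
Spread: 90.545 − 64.777 = 25.8 mph.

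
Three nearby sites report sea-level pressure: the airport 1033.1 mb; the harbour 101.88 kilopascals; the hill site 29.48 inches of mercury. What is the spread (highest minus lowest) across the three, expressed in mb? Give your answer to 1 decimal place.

34.8 mb

the harbour: 101.88 kPa = 1018.800 mb.
the hill site: 29.48 inHg = 998.307 mb.
Spread: 1033.100 − 998.307 = 34.8 mb.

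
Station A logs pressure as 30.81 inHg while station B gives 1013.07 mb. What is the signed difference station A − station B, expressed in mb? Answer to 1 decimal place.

30.3 mb

station A: 30.81 inHg = 1043.346 mb.
Difference: 1043.346 − 1013.070 = 30.3 mb.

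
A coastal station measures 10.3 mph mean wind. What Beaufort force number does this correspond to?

Beaufort force 3

10.3 mph = 4.6 m/s, which is Beaufort 3 (gentle breeze, 3.4–5.4 m/s).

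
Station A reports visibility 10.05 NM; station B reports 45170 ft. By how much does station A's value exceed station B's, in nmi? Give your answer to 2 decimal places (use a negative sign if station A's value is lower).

station B: 45170 ft = 7.4340 nmi.
Difference: 10.0500 − 7.4340 = 2.62 nmi.

2.62 nmi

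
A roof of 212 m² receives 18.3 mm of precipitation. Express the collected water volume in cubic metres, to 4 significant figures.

3.880 cubic metres

1 mm over 1 m² is 1 L, so volume = 18.3 × 212 = 3879.6 L = 3.880 m³.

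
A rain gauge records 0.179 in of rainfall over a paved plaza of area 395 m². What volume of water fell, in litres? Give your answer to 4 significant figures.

Depth: 0.179 in × 25.4 = 4.5466 mm.
1 mm over 1 m² is 1 L, so volume = 4.5466 × 395 = 1795.907 L ≈ 1796 L.

1796 litres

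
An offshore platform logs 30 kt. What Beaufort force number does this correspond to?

Beaufort force 7

30 kt lies in the Beaufort 7 band (near gale, 28–33 kt).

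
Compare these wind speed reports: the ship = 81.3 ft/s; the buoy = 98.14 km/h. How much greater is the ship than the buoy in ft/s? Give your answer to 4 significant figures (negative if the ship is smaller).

the buoy: 98.14 km/h = 89.43934 ft/s.
Difference: 81.30000 − 89.43934 = -8.139 ft/s.

-8.139 ft/s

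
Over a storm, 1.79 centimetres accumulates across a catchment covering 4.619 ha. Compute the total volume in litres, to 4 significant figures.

Depth: 1.79 cm × 10 = 17.9 mm.
Area: 4.619 ha = 46190 m².
1 mm over 1 m² is 1 L, so volume = 17.9 × 46190 = 826801 L ≈ 826800 L.

826800 litres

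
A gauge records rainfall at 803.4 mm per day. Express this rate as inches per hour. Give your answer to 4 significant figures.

1.318 in/hour

803.4 mm/day × 0.0393701 in/mm × 0.0416667 day/hour = 1.318 in/hour.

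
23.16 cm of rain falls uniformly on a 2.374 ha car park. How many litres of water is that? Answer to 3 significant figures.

Depth: 23.16 cm × 10 = 231.6 mm.
Area: 2.374 ha = 23740 m².
1 mm over 1 m² is 1 L, so volume = 231.6 × 23740 = 5498184 L ≈ 5500000 L.

5500000 litres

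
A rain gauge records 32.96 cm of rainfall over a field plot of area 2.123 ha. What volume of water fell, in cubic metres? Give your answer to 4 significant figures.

6997 cubic metres

Depth: 32.96 cm × 10 = 329.6 mm.
Area: 2.123 ha = 21230 m².
1 mm over 1 m² is 1 L, so volume = 329.6 × 21230 = 6997408 L = 6997 m³.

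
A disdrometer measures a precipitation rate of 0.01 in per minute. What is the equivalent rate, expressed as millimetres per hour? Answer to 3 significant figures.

0.01 in/minute × 25.4 mm/in × 60 minute/hour = 15.2 mm/hour.

15.2 mm/hour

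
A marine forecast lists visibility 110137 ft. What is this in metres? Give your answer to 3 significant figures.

33600 m

1 ft = 0.3048 m, so 110137 × 0.3048 = 33600 m.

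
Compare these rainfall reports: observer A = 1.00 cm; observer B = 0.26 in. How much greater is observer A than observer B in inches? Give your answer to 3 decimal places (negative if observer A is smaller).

0.134 in

observer A: 1.00 cm = 0.39370 in.
Difference: 0.39370 − 0.26000 = 0.134 in.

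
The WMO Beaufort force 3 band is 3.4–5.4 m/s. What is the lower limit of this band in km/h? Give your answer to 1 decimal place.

3.4–5.4 m/s × 3.6 = 12.2–19.4 km/h.

12.2 km/h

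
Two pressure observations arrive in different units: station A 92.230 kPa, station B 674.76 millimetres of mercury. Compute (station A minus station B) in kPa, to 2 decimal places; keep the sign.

station B: 674.76 mmHg = 89.9606 kPa.
Difference: 92.2300 − 89.9606 = 2.27 kPa.

2.27 kPa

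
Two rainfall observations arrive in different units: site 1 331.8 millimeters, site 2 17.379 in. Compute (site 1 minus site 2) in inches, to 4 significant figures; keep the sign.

-4.316 in

site 1: 331.8 mm = 13.06299 in.
Difference: 13.06299 − 17.37900 = -4.316 in.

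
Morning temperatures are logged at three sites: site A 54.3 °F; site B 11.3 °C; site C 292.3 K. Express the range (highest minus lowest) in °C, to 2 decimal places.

7.85 °C

site A: 54.3 °F = 12.389 °C.
site C: 292.3 K = 19.150 °C.
Spread: 19.150 − 11.300 = 7.850 °C.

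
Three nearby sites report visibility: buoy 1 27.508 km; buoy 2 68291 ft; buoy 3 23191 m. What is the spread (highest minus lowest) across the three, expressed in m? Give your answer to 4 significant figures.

buoy 1: 27.508 km = 27508.00 m.
buoy 2: 68291 ft = 20815.10 m.
Spread: 27508.00 − 20815.10 = 6693 m.

6693 m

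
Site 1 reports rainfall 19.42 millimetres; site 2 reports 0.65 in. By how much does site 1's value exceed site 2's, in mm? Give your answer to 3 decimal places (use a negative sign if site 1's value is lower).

site 2: 0.65 in = 16.51000 mm.
Difference: 19.42000 − 16.51000 = 2.910 mm.

2.910 mm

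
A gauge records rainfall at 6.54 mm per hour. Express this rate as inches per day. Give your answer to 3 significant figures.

6.18 in/day

6.54 mm/hour × 0.0393701 in/mm × 24 hour/day = 6.18 in/day.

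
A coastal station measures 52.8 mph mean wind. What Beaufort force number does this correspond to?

Beaufort force 9

52.8 mph = 23.6 m/s, which is Beaufort 9 (strong gale, 20.8–24.4 m/s).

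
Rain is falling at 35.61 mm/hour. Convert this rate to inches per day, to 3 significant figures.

35.61 mm/hour × 0.0393701 in/mm × 24 hour/day = 33.6 in/day.

33.6 in/day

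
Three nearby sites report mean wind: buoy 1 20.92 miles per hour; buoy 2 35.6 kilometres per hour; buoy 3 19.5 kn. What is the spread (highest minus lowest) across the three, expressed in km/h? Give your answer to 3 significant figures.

2.45 km/h

buoy 1: 20.92 mph = 33.6675 km/h.
buoy 3: 19.5 kt = 36.1140 km/h.
Spread: 36.1140 − 33.6675 = 2.45 km/h.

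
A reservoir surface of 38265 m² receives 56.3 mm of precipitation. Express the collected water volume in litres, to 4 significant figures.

1 mm over 1 m² is 1 L, so volume = 56.3 × 38265 = 2154319.5 L ≈ 2154000 L.

2154000 litres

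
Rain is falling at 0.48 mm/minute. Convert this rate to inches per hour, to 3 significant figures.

1.13 in/hour

0.48 mm/minute × 0.0393701 in/mm × 60 minute/hour = 1.13 in/hour.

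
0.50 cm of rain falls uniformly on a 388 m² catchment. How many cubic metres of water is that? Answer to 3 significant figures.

Depth: 0.50 cm × 10 = 5 mm.
1 mm over 1 m² is 1 L, so volume = 5 × 388 = 1940 L = 1.94 m³.

1.94 cubic metres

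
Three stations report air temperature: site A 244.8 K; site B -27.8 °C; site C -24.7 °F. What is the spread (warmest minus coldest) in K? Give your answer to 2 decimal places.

3.70 K

site A: 244.8 K = -28.350 °C.
site C: -24.7 °F = -31.500 °C.
Spread: (-27.800) − (-31.500) = 3.700 °C.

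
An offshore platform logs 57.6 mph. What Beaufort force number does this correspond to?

Beaufort force 10

57.6 mph = 25.7 m/s, which is Beaufort 10 (storm, 24.5–28.4 m/s).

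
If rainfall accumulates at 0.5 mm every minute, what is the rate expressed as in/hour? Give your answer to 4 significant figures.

0.5 mm/minute × 0.0393701 in/mm × 60 minute/hour = 1.181 in/hour.

1.181 in/hour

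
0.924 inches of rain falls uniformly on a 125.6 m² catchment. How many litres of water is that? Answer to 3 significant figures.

Depth: 0.924 in × 25.4 = 23.4696 mm.
1 mm over 1 m² is 1 L, so volume = 23.4696 × 125.6 = 2947.7818 L ≈ 2950 L.

2950 litres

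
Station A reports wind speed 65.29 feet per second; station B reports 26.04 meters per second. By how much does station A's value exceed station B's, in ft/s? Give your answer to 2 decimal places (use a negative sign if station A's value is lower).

station B: 26.04 m/s = 85.4331 ft/s.
Difference: 65.2900 − 85.4331 = -20.14 ft/s.

-20.14 ft/s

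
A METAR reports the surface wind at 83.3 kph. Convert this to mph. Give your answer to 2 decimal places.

1 km/h = 0.621371 mph, so 83.3 × 0.621371 = 51.76 mph.

51.76 mph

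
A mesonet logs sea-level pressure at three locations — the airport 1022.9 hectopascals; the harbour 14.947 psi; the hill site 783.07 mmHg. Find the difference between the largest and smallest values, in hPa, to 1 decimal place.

the harbour: 14.947 psi = 1030.559 hPa.
the hill site: 783.07 mmHg = 1044.008 hPa.
Spread: 1044.008 − 1022.900 = 21.1 hPa.

21.1 hPa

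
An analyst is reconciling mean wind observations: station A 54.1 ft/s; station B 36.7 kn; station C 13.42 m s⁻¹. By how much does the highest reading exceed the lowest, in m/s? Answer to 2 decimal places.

station A: 54.1 ft/s = 16.4897 m/s.
station B: 36.7 kt = 18.8801 m/s.
Spread: 18.8801 − 13.4200 = 5.46 m/s.

5.46 m/s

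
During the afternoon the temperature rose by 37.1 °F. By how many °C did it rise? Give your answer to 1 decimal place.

20.6 °C

For a temperature change the 32° offset cancels: Δ°C = 37.1 × 0.5556 = 20.6 °C.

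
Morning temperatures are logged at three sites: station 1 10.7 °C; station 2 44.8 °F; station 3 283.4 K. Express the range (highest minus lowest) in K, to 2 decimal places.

station 2: 44.8 °F = 7.111 °C.
station 3: 283.4 K = 10.250 °C.
Spread: 10.700 − 7.111 = 3.589 °C.

3.59 K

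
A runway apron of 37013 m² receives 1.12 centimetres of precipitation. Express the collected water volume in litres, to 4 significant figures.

414500 litres

Depth: 1.12 cm × 10 = 11.2 mm.
1 mm over 1 m² is 1 L, so volume = 11.2 × 37013 = 414545.6 L ≈ 414500 L.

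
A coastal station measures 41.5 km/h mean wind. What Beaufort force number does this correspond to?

Beaufort force 6

41.5 km/h = 11.5 m/s, which is Beaufort 6 (strong breeze, 10.8–13.8 m/s).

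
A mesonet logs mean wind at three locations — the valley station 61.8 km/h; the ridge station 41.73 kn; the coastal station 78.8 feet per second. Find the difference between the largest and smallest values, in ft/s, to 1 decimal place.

22.5 ft/s

the valley station: 61.8 km/h = 56.321 ft/s.
the ridge station: 41.73 kt = 70.432 ft/s.
Spread: 78.800 − 56.321 = 22.5 ft/s.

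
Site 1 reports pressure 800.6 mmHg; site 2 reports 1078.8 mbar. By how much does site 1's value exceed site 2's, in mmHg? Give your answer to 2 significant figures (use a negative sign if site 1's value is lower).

site 2: 1078.8 mb = 809.166 mmHg.
Difference: 800.600 − 809.166 = -8.6 mmHg.

-8.6 mmHg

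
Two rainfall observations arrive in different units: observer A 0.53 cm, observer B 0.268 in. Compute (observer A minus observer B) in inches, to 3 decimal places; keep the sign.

-0.059 in

observer A: 0.53 cm = 0.20866 in.
Difference: 0.20866 − 0.26800 = -0.059 in.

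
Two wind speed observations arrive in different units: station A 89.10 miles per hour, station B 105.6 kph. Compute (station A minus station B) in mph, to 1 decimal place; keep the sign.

23.5 mph

station B: 105.6 km/h = 65.617 mph.
Difference: 89.100 − 65.617 = 23.5 mph.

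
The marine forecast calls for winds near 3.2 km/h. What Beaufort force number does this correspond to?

Beaufort force 1

3.2 km/h = 0.9 m/s, which is Beaufort 1 (light air, 0.3–1.5 m/s).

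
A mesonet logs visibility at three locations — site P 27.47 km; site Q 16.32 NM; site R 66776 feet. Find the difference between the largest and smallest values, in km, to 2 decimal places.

9.87 km

site Q: 16.32 nmi = 30.2246 km.
site R: 66776 ft = 20.3533 km.
Spread: 30.2246 − 20.3533 = 9.87 km.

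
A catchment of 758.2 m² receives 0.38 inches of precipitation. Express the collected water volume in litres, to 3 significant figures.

7320 litres

Depth: 0.38 in × 25.4 = 9.652 mm.
1 mm over 1 m² is 1 L, so volume = 9.652 × 758.2 = 7318.1464 L ≈ 7320 L.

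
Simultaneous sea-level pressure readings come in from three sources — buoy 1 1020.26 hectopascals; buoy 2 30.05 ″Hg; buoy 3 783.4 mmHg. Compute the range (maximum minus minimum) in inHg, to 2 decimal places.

0.79 inHg

buoy 1: 1020.26 hPa = 30.1283 inHg.
buoy 3: 783.4 mmHg = 30.8425 inHg.
Spread: 30.8425 − 30.0500 = 0.79 inHg.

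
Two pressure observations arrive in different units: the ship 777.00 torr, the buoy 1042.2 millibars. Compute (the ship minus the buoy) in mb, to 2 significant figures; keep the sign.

the ship: 777.00 mmHg = 1035.915 mb.
Difference: 1035.915 − 1042.200 = -6.3 mb.

-6.3 mb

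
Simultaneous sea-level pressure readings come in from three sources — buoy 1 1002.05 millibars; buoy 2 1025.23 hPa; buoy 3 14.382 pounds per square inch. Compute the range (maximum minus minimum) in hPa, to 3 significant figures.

33.6 hPa

buoy 1: 1002.05 mb = 1002.050 hPa.
buoy 3: 14.382 psi = 991.604 hPa.
Spread: 1025.230 − 991.604 = 33.6 hPa.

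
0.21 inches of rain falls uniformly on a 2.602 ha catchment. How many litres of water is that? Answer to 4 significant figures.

Depth: 0.21 in × 25.4 = 5.334 mm.
Area: 2.602 ha = 26020 m².
1 mm over 1 m² is 1 L, so volume = 5.334 × 26020 = 138790.68 L ≈ 138800 L.

138800 litres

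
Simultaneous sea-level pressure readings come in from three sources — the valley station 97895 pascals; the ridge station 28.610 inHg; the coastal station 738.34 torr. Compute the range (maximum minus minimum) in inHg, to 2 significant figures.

the valley station: 97895 Pa = 28.9084 inHg.
the coastal station: 738.34 mmHg = 29.0685 inHg.
Spread: 29.0685 − 28.6100 = 0.46 inHg.

0.46 inHg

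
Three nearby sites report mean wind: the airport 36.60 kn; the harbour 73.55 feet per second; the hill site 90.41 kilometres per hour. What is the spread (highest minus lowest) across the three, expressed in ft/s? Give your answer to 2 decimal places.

the airport: 36.60 kt = 61.7738 ft/s.
the hill site: 90.41 km/h = 82.3946 ft/s.
Spread: 82.3946 − 61.7738 = 20.62 ft/s.

20.62 ft/s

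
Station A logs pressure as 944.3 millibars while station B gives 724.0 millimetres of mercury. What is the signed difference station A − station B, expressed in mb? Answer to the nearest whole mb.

-21 mb

station B: 724.0 mmHg = 965.25 mb.
Difference: 944.30 − 965.25 = -21 mb.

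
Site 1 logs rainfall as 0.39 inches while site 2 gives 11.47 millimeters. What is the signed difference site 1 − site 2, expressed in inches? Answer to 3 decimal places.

-0.062 in

site 2: 11.47 mm = 0.45157 in.
Difference: 0.39000 − 0.45157 = -0.062 in.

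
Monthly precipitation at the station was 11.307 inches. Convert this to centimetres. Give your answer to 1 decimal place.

28.7 cm

1 in = 2.54 cm, so 11.307 × 2.54 = 28.7 cm.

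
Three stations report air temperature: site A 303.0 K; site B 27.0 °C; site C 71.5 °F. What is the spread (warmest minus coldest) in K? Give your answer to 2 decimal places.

7.91 K

site A: 303.0 K = 29.850 °C.
site C: 71.5 °F = 21.944 °C.
Spread: 29.850 − 21.944 = 7.906 °C.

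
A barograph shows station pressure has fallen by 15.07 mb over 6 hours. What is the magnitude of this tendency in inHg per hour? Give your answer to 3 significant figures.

0.0742 inHg per hour

15.07 mb / 6 h × 0.02953 inHg/mb = 0.0742 inHg/h.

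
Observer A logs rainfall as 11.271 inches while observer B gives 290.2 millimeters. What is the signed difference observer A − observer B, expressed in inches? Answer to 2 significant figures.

-0.15 in

observer B: 290.2 mm = 11.4252 in.
Difference: 11.2710 − 11.4252 = -0.15 in.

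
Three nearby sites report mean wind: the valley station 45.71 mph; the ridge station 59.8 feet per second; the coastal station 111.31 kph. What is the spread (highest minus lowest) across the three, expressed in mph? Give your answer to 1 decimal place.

28.4 mph

the ridge station: 59.8 ft/s = 40.773 mph.
the coastal station: 111.31 km/h = 69.165 mph.
Spread: 69.165 − 40.773 = 28.4 mph.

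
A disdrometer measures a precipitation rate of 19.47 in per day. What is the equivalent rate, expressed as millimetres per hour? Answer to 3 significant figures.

20.6 mm/hour

19.47 in/day × 25.4 mm/in × 0.0416667 day/hour = 20.6 mm/hour.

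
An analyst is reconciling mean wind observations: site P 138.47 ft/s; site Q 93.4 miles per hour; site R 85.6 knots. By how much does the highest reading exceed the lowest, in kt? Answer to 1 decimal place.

site P: 138.47 ft/s = 82.041 kt.
site Q: 93.4 mph = 81.162 kt.
Spread: 85.600 − 81.162 = 4.4 kt.

4.4 kt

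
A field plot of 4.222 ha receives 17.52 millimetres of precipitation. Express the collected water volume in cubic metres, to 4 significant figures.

739.7 cubic metres

Area: 4.222 ha = 42220 m².
1 mm over 1 m² is 1 L, so volume = 17.52 × 42220 = 739694.4 L = 739.7 m³.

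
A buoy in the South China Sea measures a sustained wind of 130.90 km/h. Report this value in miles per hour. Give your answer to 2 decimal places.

81.34 mph

1 km/h = 0.621371 mph, so 130.90 × 0.621371 = 81.34 mph.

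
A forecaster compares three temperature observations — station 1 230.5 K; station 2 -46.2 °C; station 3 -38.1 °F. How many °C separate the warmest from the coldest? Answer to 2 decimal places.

station 1: 230.5 K = -42.650 °C.
station 3: -38.1 °F = -38.944 °C.
Spread: (-38.944) − (-46.200) = 7.256 °C.

7.26 °C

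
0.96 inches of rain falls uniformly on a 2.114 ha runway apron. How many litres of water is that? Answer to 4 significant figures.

Depth: 0.96 in × 25.4 = 24.384 mm.
Area: 2.114 ha = 21140 m².
1 mm over 1 m² is 1 L, so volume = 24.384 × 21140 = 515477.76 L ≈ 515500 L.

515500 litres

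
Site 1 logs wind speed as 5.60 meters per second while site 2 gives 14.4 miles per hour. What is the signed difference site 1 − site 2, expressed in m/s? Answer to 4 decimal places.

site 2: 14.4 mph = 6.437376 m/s.
Difference: 5.600000 − 6.437376 = -0.8374 m/s.

-0.8374 m/s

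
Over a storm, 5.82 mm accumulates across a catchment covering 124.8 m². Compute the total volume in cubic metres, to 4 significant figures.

1 mm over 1 m² is 1 L, so volume = 5.82 × 124.8 = 726.336 L = 0.7263 m³.

0.7263 cubic metres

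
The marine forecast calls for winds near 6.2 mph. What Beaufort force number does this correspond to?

Beaufort force 2

6.2 mph = 2.8 m/s, which is Beaufort 2 (light breeze, 1.6–3.3 m/s).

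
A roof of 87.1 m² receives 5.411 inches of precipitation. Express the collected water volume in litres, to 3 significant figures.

12000 litres

Depth: 5.411 in × 25.4 = 137.4394 mm.
1 mm over 1 m² is 1 L, so volume = 137.4394 × 87.1 = 11970.972 L ≈ 12000 L.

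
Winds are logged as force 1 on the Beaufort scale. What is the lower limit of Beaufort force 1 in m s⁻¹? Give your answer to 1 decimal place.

0.3 m/s

Beaufort 1 (light air) spans 0.3–1.5 m/s.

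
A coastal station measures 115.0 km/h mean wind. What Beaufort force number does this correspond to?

115.0 km/h = 31.9 m/s, which is Beaufort 11 (violent storm, 28.5–32.6 m/s).

Beaufort force 11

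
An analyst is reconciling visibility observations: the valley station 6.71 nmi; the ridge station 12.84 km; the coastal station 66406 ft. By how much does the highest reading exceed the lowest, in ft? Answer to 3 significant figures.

25600 ft

the valley station: 6.71 nmi = 40770.73 ft.
the ridge station: 12.84 km = 42125.98 ft.
Spread: 66406.00 − 40770.73 = 25600 ft.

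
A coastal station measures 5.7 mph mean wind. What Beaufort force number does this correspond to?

5.7 mph = 2.5 m/s, which is Beaufort 2 (light breeze, 1.6–3.3 m/s).

Beaufort force 2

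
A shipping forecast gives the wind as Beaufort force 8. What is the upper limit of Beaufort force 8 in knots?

Beaufort 8 (gale) spans 34–40 knots.

40 kt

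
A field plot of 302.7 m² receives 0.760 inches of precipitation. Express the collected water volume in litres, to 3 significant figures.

Depth: 0.760 in × 25.4 = 19.304 mm.
1 mm over 1 m² is 1 L, so volume = 19.304 × 302.7 = 5843.3208 L ≈ 5840 L.

5840 litres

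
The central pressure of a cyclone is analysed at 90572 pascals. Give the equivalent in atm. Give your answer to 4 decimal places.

0.8939 atm

1 Pa = 9.86923e-06 atm, so 90572 × 9.86923e-06 = 0.8939 atm.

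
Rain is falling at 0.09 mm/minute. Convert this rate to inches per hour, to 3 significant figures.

0.213 in/hour

0.09 mm/minute × 0.0393701 in/mm × 60 minute/hour = 0.213 in/hour.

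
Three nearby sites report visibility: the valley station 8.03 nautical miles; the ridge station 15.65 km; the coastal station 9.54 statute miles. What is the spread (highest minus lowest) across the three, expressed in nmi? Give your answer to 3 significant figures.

the ridge station: 15.65 km = 8.45032 nmi.
the coastal station: 9.54 SM = 8.29003 nmi.
Spread: 8.45032 − 8.03000 = 0.420 nmi.

0.420 nmi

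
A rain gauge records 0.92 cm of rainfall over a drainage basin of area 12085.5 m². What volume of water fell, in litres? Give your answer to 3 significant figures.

111000 litres

Depth: 0.92 cm × 10 = 9.2 mm.
1 mm over 1 m² is 1 L, so volume = 9.2 × 12085.5 = 111186.6 L ≈ 111000 L.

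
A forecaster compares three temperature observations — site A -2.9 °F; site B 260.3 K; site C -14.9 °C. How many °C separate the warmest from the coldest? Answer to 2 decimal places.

site A: -2.9 °F = -19.389 °C.
site B: 260.3 K = -12.850 °C.
Spread: (-12.850) − (-19.389) = 6.539 °C.

6.54 °C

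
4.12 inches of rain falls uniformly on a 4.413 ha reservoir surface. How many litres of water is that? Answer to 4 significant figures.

4618000 litres

Depth: 4.12 in × 25.4 = 104.648 mm.
Area: 4.413 ha = 44130 m².
1 mm over 1 m² is 1 L, so volume = 104.648 × 44130 = 4618116.2 L ≈ 4618000 L.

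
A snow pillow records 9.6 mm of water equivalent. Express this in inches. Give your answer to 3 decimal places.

0.378 in

1 mm = 0.0393701 in, so 9.6 × 0.0393701 = 0.378 in.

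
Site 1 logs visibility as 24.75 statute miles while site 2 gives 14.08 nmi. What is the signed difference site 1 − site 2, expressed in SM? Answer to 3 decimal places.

8.547 SM

site 2: 14.08 nmi = 16.20297 SM.
Difference: 24.75000 − 16.20297 = 8.547 SM.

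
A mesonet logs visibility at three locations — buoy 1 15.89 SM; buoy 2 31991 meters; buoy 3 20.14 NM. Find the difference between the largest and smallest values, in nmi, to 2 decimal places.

buoy 1: 15.89 SM = 13.8080 nmi.
buoy 2: 31991 m = 17.2738 nmi.
Spread: 20.1400 − 13.8080 = 6.33 nmi.

6.33 nmi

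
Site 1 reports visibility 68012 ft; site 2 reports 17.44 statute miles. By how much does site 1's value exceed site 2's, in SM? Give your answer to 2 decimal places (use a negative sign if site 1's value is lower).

-4.56 SM

site 1: 68012 ft = 12.8811 SM.
Difference: 12.8811 − 17.4400 = -4.56 SM.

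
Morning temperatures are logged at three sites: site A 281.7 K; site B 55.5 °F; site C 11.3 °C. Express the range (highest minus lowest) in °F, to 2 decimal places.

site A: 281.7 K = 8.550 °C.
site B: 55.5 °F = 13.056 °C.
Spread: 13.056 − 8.550 = 4.506 °C = 8.11 °F.

8.11 °F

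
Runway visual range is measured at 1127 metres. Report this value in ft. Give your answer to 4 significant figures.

1 m = 3.28084 ft, so 1127 × 3.28084 = 3698 ft.

3698 ft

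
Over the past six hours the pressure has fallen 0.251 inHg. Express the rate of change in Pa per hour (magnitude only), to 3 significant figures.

0.251 inHg / 6 h × 3386.39 Pa/inHg = 142 Pa/h.

142 Pa per hour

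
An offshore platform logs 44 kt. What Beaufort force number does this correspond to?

Beaufort force 9

44 kt lies in the Beaufort 9 band (strong gale, 41–47 kt).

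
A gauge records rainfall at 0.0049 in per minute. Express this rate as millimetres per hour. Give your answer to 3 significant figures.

7.47 mm/hour

0.0049 in/minute × 25.4 mm/in × 60 minute/hour = 7.47 mm/hour.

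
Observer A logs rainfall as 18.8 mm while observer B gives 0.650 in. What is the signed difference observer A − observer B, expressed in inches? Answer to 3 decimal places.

0.090 in

observer A: 18.8 mm = 0.74016 in.
Difference: 0.74016 − 0.65000 = 0.090 in.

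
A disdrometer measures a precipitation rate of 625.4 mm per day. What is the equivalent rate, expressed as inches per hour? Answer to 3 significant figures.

1.03 in/hour

625.4 mm/day × 0.0393701 in/mm × 0.0416667 day/hour = 1.03 in/hour.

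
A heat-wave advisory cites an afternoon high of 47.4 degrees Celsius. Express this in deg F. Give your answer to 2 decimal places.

117.32 °F

°F = °C × 9/5 + 32 = 47.4 × 1.8 + 32 = 117.32 °F.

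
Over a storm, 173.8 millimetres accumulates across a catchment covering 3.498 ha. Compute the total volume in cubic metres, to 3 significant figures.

Area: 3.498 ha = 34980 m².
1 mm over 1 m² is 1 L, so volume = 173.8 × 34980 = 6079524 L = 6080 m³.

6080 cubic metres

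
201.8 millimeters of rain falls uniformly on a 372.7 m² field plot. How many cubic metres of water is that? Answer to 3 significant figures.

1 mm over 1 m² is 1 L, so volume = 201.8 × 372.7 = 75210.86 L = 75.2 m³.

75.2 cubic metres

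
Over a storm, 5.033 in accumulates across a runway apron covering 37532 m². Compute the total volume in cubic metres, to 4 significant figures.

4798 cubic metres

Depth: 5.033 in × 25.4 = 127.8382 mm.
1 mm over 1 m² is 1 L, so volume = 127.8382 × 37532 = 4798023.3 L = 4798 m³.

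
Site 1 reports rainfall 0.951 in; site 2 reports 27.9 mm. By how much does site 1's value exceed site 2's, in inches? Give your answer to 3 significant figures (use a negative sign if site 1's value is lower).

site 2: 27.9 mm = 1.09843 in.
Difference: 0.95100 − 1.09843 = -0.147 in.

-0.147 in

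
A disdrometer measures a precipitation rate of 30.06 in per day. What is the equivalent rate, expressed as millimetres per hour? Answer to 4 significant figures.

31.81 mm/hour

30.06 in/day × 25.4 mm/in × 0.0416667 day/hour = 31.81 mm/hour.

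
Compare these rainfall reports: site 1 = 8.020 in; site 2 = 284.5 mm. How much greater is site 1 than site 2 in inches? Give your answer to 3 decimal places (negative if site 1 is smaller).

-3.181 in

site 2: 284.5 mm = 11.20079 in.
Difference: 8.02000 − 11.20079 = -3.181 in.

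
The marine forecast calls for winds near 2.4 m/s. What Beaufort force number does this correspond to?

Beaufort force 2

2.4 m/s lies in the Beaufort 2 band (light breeze, 1.6–3.3 m/s).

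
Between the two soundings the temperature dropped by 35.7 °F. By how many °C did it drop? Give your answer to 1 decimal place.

Converting a difference, only the 9/5 scale factor applies: Δ°C = 35.7 × 0.5556 = 19.8 °C.

19.8 °C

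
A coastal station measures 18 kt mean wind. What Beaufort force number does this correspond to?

Beaufort force 5

18 kt lies in the Beaufort 5 band (fresh breeze, 17–21 kt).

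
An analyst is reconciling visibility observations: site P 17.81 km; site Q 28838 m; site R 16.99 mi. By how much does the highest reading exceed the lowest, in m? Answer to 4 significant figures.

11030 m

site P: 17.81 km = 17810.00 m.
site R: 16.99 SM = 27342.75 m.
Spread: 28838.00 − 17810.00 = 11030 m.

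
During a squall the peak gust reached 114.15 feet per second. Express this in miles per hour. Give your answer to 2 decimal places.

77.83 mph

1 ft/s = 0.681818 mph, so 114.15 × 0.681818 = 77.83 mph.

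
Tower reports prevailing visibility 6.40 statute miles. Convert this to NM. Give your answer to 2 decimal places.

1 SM = 0.868976 nmi, so 6.40 × 0.868976 = 5.56 nmi.

5.56 nmi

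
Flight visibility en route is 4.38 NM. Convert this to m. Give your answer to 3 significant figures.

8110 m

1 nmi = 1852 m, so 4.38 × 1852 = 8110 m.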